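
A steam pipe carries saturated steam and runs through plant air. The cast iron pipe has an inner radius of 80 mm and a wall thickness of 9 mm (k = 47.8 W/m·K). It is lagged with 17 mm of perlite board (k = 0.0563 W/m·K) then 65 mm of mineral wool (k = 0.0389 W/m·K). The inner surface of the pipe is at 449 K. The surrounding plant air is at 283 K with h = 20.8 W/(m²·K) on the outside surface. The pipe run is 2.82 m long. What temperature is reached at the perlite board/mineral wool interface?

T ≈ 416 K

Treating each annulus and film as a series resistance:
R_cast iron pipe wall = ln(89/80)/(2π×47.8×2.82) = 1.259×10^-4 K/W
R_perlite board = ln(106/89)/(2π×0.0563×2.82) = 0.1752 K/W
R_mineral wool = ln(171/106)/(2π×0.0389×2.82) = 0.6938 K/W
R_outer film = 1/(h_o·2πr_oL) = 1/(20.8×2π×0.171×2.82) = 0.01587 K/W
R_total = 0.8851 K/W
Q = ΔT/R_total = 166/0.8851
Q = 188 W
T_interface = T_inner − Q·ΣR(inner→interface) = 449 − 188×0.1754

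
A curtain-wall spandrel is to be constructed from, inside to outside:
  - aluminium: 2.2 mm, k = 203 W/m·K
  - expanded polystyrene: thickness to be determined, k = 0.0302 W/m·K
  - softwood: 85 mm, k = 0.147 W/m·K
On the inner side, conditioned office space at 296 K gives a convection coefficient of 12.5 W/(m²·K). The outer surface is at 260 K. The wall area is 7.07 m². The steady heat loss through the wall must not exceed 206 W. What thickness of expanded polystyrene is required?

L ≈ 17.4 mm

Series thermal resistances:
R_inner film = 1/(h_i·A) = 1/(12.5×7.07) = 0.01132 K/W
R_aluminium = L/(kA) = 0.0022/(203×7.07) = 1.533×10^-6 K/W
R_softwood = L/(kA) = 0.085/(0.147×7.07) = 0.08179 K/W
Sum of the known resistances R_other = 0.0931 K/W
Required total resistance R_tot = ΔT/Q_allow = 36/206 = 0.1748 K/W
R_expanded polystyrene = R_tot − R_other = 0.08165 K/W
L = R·k·A = 0.08165×0.0302×7.07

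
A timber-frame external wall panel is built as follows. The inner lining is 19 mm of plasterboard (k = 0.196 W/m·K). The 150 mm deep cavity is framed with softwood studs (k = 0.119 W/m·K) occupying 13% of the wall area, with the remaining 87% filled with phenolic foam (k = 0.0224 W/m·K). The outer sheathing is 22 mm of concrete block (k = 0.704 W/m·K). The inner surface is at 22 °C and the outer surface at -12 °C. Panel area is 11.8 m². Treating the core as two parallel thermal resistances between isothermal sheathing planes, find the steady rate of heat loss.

Q ≈ 90.8 W

Sheathing layers in series; stud and cavity paths in parallel between them.
R_inner = 0.019/(0.196×11.8) = 0.008215 K/W
R_stud  = 0.15/(0.119×0.13×11.8) = 0.8217 K/W
R_cav   = 0.15/(0.0224×0.87×11.8) = 0.6523 K/W
1/R_core = 1/R_stud + 1/R_cav → R_core = 0.3636 K/W
R_outer = 0.022/(0.704×11.8) = 0.002648 K/W
R_total = 0.3745 K/W
Q = ΔT/R_total = 34/0.3745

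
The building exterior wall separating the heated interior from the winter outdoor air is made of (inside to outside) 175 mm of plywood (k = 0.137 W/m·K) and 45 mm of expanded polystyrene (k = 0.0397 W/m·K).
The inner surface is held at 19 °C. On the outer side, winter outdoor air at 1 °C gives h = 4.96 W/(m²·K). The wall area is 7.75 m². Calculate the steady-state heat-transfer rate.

Thermal resistances in series:
R_plywood = L/(kA) = 0.175/(0.137×7.75) = 0.1648 K/W
R_expanded polystyrene = L/(kA) = 0.045/(0.0397×7.75) = 0.1463 K/W
R_outer film = 1/(h_o·A) = 1/(4.96×7.75) = 0.02601 K/W
R_total = 0.3371 K/W
Q = ΔT / R_total = 18 / 0.3371

Q ≈ 53.4 W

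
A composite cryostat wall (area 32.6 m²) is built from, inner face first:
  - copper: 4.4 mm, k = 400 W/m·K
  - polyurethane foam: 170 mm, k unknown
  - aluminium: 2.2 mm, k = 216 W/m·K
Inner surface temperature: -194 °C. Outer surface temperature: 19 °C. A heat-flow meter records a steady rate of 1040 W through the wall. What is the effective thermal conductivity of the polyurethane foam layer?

k ≈ 0.0255 W/(m·K)

Series thermal resistances:
R_copper = L/(kA) = 0.0044/(400×32.6) = 3.374×10^-7 K/W
R_aluminium = L/(kA) = 0.0022/(216×32.6) = 3.124×10^-7 K/W
Sum of known resistances R_other = 6.499×10^-7 K/W
Total R = ΔT/Q = 213/1040 = 0.2048 K/W
R_polyurethane foam = R_total − R_other = 0.2048 K/W
k = L/(R·A) = 0.17/(0.2048×32.6)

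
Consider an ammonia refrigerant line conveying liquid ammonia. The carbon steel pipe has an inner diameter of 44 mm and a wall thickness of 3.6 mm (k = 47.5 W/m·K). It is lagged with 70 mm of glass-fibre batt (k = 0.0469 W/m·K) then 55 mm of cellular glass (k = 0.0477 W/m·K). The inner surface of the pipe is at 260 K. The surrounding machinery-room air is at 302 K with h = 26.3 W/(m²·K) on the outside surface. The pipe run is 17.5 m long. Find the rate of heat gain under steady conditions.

Per-layer cylindrical resistances, series-summed:
R_carbon steel pipe wall = ln(25.6/22)/(2π×47.5×17.5) = 2.902×10^-5 K/W
R_glass-fibre batt = ln(95.6/25.6)/(2π×0.0469×17.5) = 0.2555 K/W
R_cellular glass = ln(150.6/95.6)/(2π×0.0477×17.5) = 0.08665 K/W
R_outer film = 1/(h_o·2πr_oL) = 1/(26.3×2π×0.1506×17.5) = 0.002296 K/W
R_total = 0.3445 K/W
Q = ΔT/R_total = 42/0.3445

Q ≈ 122 W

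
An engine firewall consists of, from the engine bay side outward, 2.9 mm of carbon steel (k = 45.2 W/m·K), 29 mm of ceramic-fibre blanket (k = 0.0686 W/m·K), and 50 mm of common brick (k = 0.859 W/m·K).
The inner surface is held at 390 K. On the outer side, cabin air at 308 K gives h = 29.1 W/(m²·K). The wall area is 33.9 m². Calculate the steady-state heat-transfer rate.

Using the resistance-network approach (series):
R_carbon steel = L/(kA) = 0.0029/(45.2×33.9) = 1.893×10^-6 K/W
R_ceramic-fibre blanket = L/(kA) = 0.029/(0.0686×33.9) = 0.01247 K/W
R_common brick = L/(kA) = 0.05/(0.859×33.9) = 0.001717 K/W
R_outer film = 1/(h_o·A) = 1/(29.1×33.9) = 0.001014 K/W
R_total = 0.0152 K/W
Q = ΔT / R_total = 82 / 0.0152

Q ≈ 5390 W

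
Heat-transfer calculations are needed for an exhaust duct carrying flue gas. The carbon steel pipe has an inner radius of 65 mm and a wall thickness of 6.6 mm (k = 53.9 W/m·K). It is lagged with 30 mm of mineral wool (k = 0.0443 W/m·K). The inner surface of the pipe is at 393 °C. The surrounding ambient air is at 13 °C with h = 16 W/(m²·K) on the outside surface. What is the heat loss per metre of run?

Cylindrical conduction, so R = ln(r₂/r₁)/(2πkL) per layer, in series:
R_carbon steel pipe wall = ln(71.6/65)/(2π×53.9×1) = 2.856×10^-4 K/W
R_mineral wool = ln(101.6/71.6)/(2π×0.0443×1) = 1.257 K/W
R_outer film = 1/(h_o·2πr_oL) = 1/(16×2π×0.1016×1) = 0.09791 K/W
R_total = 1.355 K/W
Q = ΔT/R_total = 380/1.355

q′ ≈ 280 W/m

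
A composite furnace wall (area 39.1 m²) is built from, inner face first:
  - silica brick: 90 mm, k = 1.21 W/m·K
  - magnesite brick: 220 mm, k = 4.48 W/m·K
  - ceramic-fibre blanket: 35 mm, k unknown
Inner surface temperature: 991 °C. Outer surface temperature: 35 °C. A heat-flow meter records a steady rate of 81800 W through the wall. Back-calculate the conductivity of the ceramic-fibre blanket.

Treating each layer as a thermal resistance in series:
R_silica brick = L/(kA) = 0.09/(1.21×39.1) = 0.001902 K/W
R_magnesite brick = L/(kA) = 0.22/(4.48×39.1) = 0.001256 K/W
Sum of known resistances R_other = 0.003158 K/W
Total R = ΔT/Q = 956/81800 = 0.01169 K/W
R_ceramic-fibre blanket = R_total − R_other = 0.008529 K/W
k = L/(R·A) = 0.035/(0.008529×39.1)

k ≈ 0.105 W/(m·K)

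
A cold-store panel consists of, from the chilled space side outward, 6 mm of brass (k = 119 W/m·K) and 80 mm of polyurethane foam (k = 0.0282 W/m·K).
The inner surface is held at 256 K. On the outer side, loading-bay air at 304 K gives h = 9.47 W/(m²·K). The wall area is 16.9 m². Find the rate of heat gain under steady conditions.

Q ≈ 276 W

Using the resistance-network approach (series):
R_brass = L/(kA) = 0.006/(119×16.9) = 2.983×10^-6 K/W
R_polyurethane foam = L/(kA) = 0.08/(0.0282×16.9) = 0.1679 K/W
R_outer film = 1/(h_o·A) = 1/(9.47×16.9) = 0.006248 K/W
R_total = 0.1741 K/W
Q = ΔT / R_total = 48 / 0.1741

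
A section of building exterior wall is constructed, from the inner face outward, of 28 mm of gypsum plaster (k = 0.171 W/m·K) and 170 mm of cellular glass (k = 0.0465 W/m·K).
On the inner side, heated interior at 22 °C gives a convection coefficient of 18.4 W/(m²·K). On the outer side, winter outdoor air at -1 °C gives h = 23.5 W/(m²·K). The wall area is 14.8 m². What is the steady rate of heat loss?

Q ≈ 86.9 W

Series thermal resistances:
R_inner film = 1/(h_i·A) = 1/(18.4×14.8) = 0.003672 K/W
R_gypsum plaster = L/(kA) = 0.028/(0.171×14.8) = 0.01106 K/W
R_cellular glass = L/(kA) = 0.17/(0.0465×14.8) = 0.247 K/W
R_outer film = 1/(h_o·A) = 1/(23.5×14.8) = 0.002875 K/W
R_total = 0.2646 K/W
Q = ΔT / R_total = 23 / 0.2646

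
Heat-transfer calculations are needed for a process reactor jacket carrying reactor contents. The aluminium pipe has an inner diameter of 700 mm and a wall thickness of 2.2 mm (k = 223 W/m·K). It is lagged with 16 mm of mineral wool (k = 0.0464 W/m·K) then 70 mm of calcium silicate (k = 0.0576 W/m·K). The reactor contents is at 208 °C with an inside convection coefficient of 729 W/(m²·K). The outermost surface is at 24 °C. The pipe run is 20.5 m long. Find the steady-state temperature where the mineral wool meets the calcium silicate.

Per-layer cylindrical resistances, series-summed:
R_inner film = 1/(h_i·2πr₁L) = 1/(729×2π×0.35×20.5) = 3.043×10^-5 K/W
R_aluminium pipe wall = ln(352.2/350)/(2π×223×20.5) = 2.181×10^-7 K/W
R_mineral wool = ln(368.2/352.2)/(2π×0.0464×20.5) = 0.007434 K/W
R_calcium silicate = ln(438.2/368.2)/(2π×0.0576×20.5) = 0.02346 K/W
R_total = 0.03092 K/W
Q = ΔT/R_total = 184/0.03092
Q = 5950 W
T_interface = T_inner − Q·ΣR(inner→interface) = 208 − 5950×0.007464

T ≈ 164 °C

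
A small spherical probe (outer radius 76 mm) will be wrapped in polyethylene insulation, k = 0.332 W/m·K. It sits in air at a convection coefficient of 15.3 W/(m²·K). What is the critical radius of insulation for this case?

r_cr ≈ 43.4 mm

For a sphere r_cr = 2k/h = 2×0.332/15.3
r_cr = 43.4 mm; since the bare radius (76 mm) is above r_cr, any added insulation will reduce heat loss.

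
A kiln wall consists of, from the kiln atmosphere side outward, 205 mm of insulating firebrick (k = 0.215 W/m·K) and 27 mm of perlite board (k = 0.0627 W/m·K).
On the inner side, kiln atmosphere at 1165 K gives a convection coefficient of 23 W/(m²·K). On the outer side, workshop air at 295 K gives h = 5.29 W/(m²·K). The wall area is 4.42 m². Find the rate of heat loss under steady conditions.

Using the resistance-network approach (series):
R_inner film = 1/(h_i·A) = 1/(23×4.42) = 0.009837 K/W
R_insulating firebrick = L/(kA) = 0.205/(0.215×4.42) = 0.2157 K/W
R_perlite board = L/(kA) = 0.027/(0.0627×4.42) = 0.09743 K/W
R_outer film = 1/(h_o·A) = 1/(5.29×4.42) = 0.04277 K/W
R_total = 0.3658 K/W
Q = ΔT / R_total = 870 / 0.3658

Q ≈ 2380 W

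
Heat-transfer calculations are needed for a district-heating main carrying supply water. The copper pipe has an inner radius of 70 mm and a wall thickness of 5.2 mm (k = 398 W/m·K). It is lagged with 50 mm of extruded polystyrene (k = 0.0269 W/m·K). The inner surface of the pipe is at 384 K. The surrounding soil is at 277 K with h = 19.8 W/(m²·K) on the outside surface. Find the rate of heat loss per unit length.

For a radial system each layer contributes R = ln(r_out/r_in)/(2πkL); films add R = 1/(hA).
R_copper pipe wall = ln(75.2/70)/(2π×398×1) = 2.865×10^-5 K/W
R_extruded polystyrene = ln(125.2/75.2)/(2π×0.0269×1) = 3.016 K/W
R_outer film = 1/(h_o·2πr_oL) = 1/(19.8×2π×0.1252×1) = 0.0642 K/W
R_total = 3.08 K/W
Q = ΔT/R_total = 107/3.08

q′ ≈ 34.7 W/m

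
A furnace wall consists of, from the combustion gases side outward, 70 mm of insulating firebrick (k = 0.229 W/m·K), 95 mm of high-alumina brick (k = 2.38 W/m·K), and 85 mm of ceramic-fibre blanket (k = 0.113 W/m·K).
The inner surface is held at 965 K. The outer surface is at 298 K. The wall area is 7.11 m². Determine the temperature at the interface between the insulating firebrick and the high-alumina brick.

Using the resistance-network approach (series):
R_insulating firebrick = L/(kA) = 0.07/(0.229×7.11) = 0.04299 K/W
R_high-alumina brick = L/(kA) = 0.095/(2.38×7.11) = 0.005614 K/W
R_ceramic-fibre blanket = L/(kA) = 0.085/(0.113×7.11) = 0.1058 K/W
R_total = 0.1544 K/W;  Q = ΔT/R_total = 667/0.1544 = 4320 W
T_interface = T_inner − Q·ΣR(inner→interface) = 965 − 4320×0.04299

T ≈ 779 K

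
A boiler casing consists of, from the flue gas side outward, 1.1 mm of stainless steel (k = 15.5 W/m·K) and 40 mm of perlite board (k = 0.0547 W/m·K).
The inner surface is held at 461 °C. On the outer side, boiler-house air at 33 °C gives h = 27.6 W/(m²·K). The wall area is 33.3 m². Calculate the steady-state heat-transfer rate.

Thermal resistances in series:
R_stainless steel = L/(kA) = 0.0011/(15.5×33.3) = 2.131×10^-6 K/W
R_perlite board = L/(kA) = 0.04/(0.0547×33.3) = 0.02196 K/W
R_outer film = 1/(h_o·A) = 1/(27.6×33.3) = 0.001088 K/W
R_total = 0.02305 K/W
Q = ΔT / R_total = 428 / 0.02305

Q ≈ 18600 W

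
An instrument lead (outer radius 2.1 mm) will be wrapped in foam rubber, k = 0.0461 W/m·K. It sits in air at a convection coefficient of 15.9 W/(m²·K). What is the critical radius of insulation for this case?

For a cylinder r_cr = k/h = 0.0461/15.9
r_cr = 2.9 mm; since the bare radius (2.1 mm) is below r_cr, adding a thin layer of insulation will *increase* heat loss.

r_cr ≈ 2.9 mm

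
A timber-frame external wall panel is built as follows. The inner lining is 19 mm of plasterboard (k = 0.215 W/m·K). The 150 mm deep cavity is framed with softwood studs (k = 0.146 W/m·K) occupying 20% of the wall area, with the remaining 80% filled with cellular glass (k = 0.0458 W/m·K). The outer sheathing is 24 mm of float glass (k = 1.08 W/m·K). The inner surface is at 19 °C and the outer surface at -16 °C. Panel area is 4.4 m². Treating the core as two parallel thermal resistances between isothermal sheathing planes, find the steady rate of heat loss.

Q ≈ 64.5 W

Sheathing layers in series; stud and cavity paths in parallel between them.
R_inner = 0.019/(0.215×4.4) = 0.02008 K/W
R_stud  = 0.15/(0.146×0.2×4.4) = 1.167 K/W
R_cav   = 0.15/(0.0458×0.8×4.4) = 0.9304 K/W
1/R_core = 1/R_stud + 1/R_cav → R_core = 0.5178 K/W
R_outer = 0.024/(1.08×4.4) = 0.005051 K/W
R_total = 0.5429 K/W
Q = ΔT/R_total = 35/0.5429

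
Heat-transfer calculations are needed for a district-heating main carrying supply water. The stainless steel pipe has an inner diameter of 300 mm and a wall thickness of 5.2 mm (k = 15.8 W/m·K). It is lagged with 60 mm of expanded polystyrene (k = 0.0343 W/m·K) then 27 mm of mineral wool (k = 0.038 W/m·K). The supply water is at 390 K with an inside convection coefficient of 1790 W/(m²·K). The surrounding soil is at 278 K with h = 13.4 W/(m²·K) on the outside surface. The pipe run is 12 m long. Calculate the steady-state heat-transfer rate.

Per-layer cylindrical resistances, series-summed:
R_inner film = 1/(h_i·2πr₁L) = 1/(1790×2π×0.15×12) = 4.94×10^-5 K/W
R_stainless steel pipe wall = ln(155.2/150)/(2π×15.8×12) = 2.861×10^-5 K/W
R_expanded polystyrene = ln(215.2/155.2)/(2π×0.0343×12) = 0.1264 K/W
R_mineral wool = ln(242.2/215.2)/(2π×0.038×12) = 0.04125 K/W
R_outer film = 1/(h_o·2πr_oL) = 1/(13.4×2π×0.2422×12) = 0.004087 K/W
R_total = 0.1718 K/W
Q = ΔT/R_total = 112/0.1718

Q ≈ 652 W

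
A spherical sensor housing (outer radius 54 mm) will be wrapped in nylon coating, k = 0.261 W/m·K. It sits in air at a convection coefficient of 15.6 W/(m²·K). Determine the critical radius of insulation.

For a sphere r_cr = 2k/h = 2×0.261/15.6
r_cr = 33.5 mm; since the bare radius (54 mm) is above r_cr, any added insulation will reduce heat loss.

r_cr ≈ 33.5 mm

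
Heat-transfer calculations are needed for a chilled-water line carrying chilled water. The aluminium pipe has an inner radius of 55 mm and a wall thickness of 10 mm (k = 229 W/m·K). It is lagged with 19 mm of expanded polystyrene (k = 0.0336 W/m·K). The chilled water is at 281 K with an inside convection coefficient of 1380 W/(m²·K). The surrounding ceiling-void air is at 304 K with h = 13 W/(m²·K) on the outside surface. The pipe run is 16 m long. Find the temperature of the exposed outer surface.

Radial resistances (cylindrical: R_cond = ln(r_o/r_i)/(2πkL), R_conv = 1/(h·2πrL)):
R_inner film = 1/(h_i·2πr₁L) = 1/(1380×2π×0.055×16) = 1.311×10^-4 K/W
R_aluminium pipe wall = ln(65/55)/(2π×229×16) = 7.256×10^-6 K/W
R_expanded polystyrene = ln(84/65)/(2π×0.0336×16) = 0.07592 K/W
R_outer film = 1/(h_o·2πr_oL) = 1/(13×2π×0.084×16) = 0.009109 K/W
R_total = 0.08516 K/W
Q = ΔT/R_total = 23/0.08516
Q = 270 W
T_interface = T_inner + Q·ΣR(inner→interface) = 281 + 270×0.07605

T ≈ 302 K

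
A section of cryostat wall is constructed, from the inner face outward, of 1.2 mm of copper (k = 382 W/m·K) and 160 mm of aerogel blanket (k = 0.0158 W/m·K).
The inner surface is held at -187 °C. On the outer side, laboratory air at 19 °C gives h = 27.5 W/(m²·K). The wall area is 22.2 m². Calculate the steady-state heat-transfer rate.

Treating each layer as a thermal resistance in series:
R_copper = L/(kA) = 0.0012/(382×22.2) = 1.415×10^-7 K/W
R_aerogel blanket = L/(kA) = 0.16/(0.0158×22.2) = 0.4562 K/W
R_outer film = 1/(h_o·A) = 1/(27.5×22.2) = 0.001638 K/W
R_total = 0.4578 K/W
Q = ΔT / R_total = 206 / 0.4578

Q ≈ 450 W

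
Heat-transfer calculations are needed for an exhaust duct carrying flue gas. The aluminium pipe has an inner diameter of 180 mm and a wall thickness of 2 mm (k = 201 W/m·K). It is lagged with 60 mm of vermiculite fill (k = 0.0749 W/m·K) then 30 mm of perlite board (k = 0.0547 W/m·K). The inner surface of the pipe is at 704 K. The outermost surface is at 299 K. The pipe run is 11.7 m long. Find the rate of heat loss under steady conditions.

Q ≈ 2980 W

For a radial system each layer contributes R = ln(r_out/r_in)/(2πkL); films add R = 1/(hA).
R_aluminium pipe wall = ln(92/90)/(2π×201×11.7) = 1.487×10^-6 K/W
R_vermiculite fill = ln(152/92)/(2π×0.0749×11.7) = 0.09119 K/W
R_perlite board = ln(182/152)/(2π×0.0547×11.7) = 0.04479 K/W
R_total = 0.136 K/W
Q = ΔT/R_total = 405/0.136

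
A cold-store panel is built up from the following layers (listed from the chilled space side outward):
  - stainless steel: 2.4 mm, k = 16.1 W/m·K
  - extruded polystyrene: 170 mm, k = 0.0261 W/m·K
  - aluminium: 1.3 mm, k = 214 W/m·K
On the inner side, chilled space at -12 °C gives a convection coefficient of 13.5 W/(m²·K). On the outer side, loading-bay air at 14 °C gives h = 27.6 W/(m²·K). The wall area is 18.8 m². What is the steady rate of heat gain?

Using the resistance-network approach (series):
R_inner film = 1/(h_i·A) = 1/(13.5×18.8) = 0.00394 K/W
R_stainless steel = L/(kA) = 0.0024/(16.1×18.8) = 7.929×10^-6 K/W
R_extruded polystyrene = L/(kA) = 0.17/(0.0261×18.8) = 0.3465 K/W
R_aluminium = L/(kA) = 0.0013/(214×18.8) = 3.231×10^-7 K/W
R_outer film = 1/(h_o·A) = 1/(27.6×18.8) = 0.001927 K/W
R_total = 0.3523 K/W
Q = ΔT / R_total = 26 / 0.3523

Q ≈ 73.8 W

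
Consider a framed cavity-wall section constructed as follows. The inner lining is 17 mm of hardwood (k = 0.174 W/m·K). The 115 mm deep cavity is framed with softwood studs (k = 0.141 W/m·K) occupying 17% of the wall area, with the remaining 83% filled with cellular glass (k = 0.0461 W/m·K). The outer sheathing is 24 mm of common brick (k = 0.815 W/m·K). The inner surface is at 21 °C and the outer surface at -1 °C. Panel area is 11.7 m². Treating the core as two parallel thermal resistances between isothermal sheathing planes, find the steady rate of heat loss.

Sheathing layers in series; stud and cavity paths in parallel between them.
R_inner = 0.017/(0.174×11.7) = 0.008351 K/W
R_stud  = 0.115/(0.141×0.17×11.7) = 0.4101 K/W
R_cav   = 0.115/(0.0461×0.83×11.7) = 0.2569 K/W
1/R_core = 1/R_stud + 1/R_cav → R_core = 0.1579 K/W
R_outer = 0.024/(0.815×11.7) = 0.002517 K/W
R_total = 0.1688 K/W
Q = ΔT/R_total = 22/0.1688

Q ≈ 130 W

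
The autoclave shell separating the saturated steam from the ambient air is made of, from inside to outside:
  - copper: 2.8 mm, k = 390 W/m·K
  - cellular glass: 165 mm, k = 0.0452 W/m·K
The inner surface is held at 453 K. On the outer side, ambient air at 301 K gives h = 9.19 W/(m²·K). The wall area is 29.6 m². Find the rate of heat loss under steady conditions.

Q ≈ 1200 W

Using the resistance-network approach (series):
R_copper = L/(kA) = 0.0028/(390×29.6) = 2.426×10^-7 K/W
R_cellular glass = L/(kA) = 0.165/(0.0452×29.6) = 0.1233 K/W
R_outer film = 1/(h_o·A) = 1/(9.19×29.6) = 0.003676 K/W
R_total = 0.127 K/W
Q = ΔT / R_total = 152 / 0.127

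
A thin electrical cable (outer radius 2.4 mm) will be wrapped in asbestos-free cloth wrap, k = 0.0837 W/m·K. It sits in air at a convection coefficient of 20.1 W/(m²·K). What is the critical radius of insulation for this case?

For a cylinder r_cr = k/h = 0.0837/20.1
r_cr = 4.16 mm; since the bare radius (2.4 mm) is below r_cr, adding a thin layer of insulation will *increase* heat loss.

r_cr ≈ 4.16 mm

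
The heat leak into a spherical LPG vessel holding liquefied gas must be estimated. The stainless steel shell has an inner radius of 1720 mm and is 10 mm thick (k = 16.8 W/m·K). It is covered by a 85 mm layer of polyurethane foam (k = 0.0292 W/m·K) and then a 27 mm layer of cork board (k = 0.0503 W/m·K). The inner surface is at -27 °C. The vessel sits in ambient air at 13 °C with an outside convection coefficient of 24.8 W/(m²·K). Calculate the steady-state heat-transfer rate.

Q ≈ 457 W

Each spherical layer contributes R = (1/r_i − 1/r_o)/(4πk):
R_stainless steel shell = (1/1.72 − 1/1.73)/(4π×16.8) = 1.592×10^-5 K/W
R_polyurethane foam = (1/1.73 − 1/1.815)/(4π×0.0292) = 0.07377 K/W
R_cork board = (1/1.815 − 1/1.842)/(4π×0.0503) = 0.01278 K/W
R_outer film = 1/(h·4πr_o²) = 1/(24.8×4π×1.842²) = 9.457×10^-4 K/W
R_total = 0.08751 K/W
Q = ΔT/R_total = 40/0.08751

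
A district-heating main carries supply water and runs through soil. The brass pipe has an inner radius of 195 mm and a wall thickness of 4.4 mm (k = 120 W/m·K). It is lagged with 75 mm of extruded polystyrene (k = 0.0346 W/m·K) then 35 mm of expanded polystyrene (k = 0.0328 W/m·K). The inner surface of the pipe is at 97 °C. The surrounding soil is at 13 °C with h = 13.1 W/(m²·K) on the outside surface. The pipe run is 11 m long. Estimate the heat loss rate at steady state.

Q ≈ 442 W

For a radial system each layer contributes R = ln(r_out/r_in)/(2πkL); films add R = 1/(hA).
R_brass pipe wall = ln(199.4/195)/(2π×120×11) = 2.69×10^-6 K/W
R_extruded polystyrene = ln(274.4/199.4)/(2π×0.0346×11) = 0.1335 K/W
R_expanded polystyrene = ln(309.4/274.4)/(2π×0.0328×11) = 0.05296 K/W
R_outer film = 1/(h_o·2πr_oL) = 1/(13.1×2π×0.3094×11) = 0.00357 K/W
R_total = 0.19 K/W
Q = ΔT/R_total = 84/0.19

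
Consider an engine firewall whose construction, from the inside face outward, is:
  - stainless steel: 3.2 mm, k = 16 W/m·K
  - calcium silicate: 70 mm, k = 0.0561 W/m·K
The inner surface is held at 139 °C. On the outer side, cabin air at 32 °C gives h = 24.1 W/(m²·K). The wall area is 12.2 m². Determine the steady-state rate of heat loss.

Q ≈ 1010 W

Model the wall as resistances in series:
R_stainless steel = L/(kA) = 0.0032/(16×12.2) = 1.639×10^-5 K/W
R_calcium silicate = L/(kA) = 0.07/(0.0561×12.2) = 0.1023 K/W
R_outer film = 1/(h_o·A) = 1/(24.1×12.2) = 0.003401 K/W
R_total = 0.1057 K/W
Q = ΔT / R_total = 107 / 0.1057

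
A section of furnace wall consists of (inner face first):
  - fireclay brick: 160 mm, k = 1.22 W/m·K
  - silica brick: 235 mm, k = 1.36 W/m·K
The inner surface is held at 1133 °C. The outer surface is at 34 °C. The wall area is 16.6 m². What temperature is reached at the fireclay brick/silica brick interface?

T ≈ 659 °C

Using the resistance-network approach (series):
R_fireclay brick = L/(kA) = 0.16/(1.22×16.6) = 0.0079 K/W
R_silica brick = L/(kA) = 0.235/(1.36×16.6) = 0.01041 K/W
R_total = 0.01831 K/W;  Q = ΔT/R_total = 1099/0.01831 = 60020 W
T_interface = T_inner − Q·ΣR(inner→interface) = 1133 − 60000×0.0079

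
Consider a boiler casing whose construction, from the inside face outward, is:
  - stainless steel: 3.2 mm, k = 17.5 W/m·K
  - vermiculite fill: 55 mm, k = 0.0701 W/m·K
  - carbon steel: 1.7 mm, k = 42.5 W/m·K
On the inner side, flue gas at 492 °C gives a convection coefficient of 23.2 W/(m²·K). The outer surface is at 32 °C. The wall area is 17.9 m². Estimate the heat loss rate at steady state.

Thermal resistances in series:
R_inner film = 1/(h_i·A) = 1/(23.2×17.9) = 0.002408 K/W
R_stainless steel = L/(kA) = 0.0032/(17.5×17.9) = 1.022×10^-5 K/W
R_vermiculite fill = L/(kA) = 0.055/(0.0701×17.9) = 0.04383 K/W
R_carbon steel = L/(kA) = 0.0017/(42.5×17.9) = 2.235×10^-6 K/W
R_total = 0.04625 K/W
Q = ΔT / R_total = 460 / 0.04625

Q ≈ 9950 W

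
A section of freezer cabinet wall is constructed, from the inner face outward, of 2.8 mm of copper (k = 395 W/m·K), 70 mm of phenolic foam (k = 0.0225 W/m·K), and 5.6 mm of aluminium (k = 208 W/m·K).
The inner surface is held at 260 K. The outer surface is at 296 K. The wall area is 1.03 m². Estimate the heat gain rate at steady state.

Q ≈ 11.9 W

Thermal resistances in series:
R_copper = L/(kA) = 0.0028/(395×1.03) = 6.882×10^-6 K/W
R_phenolic foam = L/(kA) = 0.07/(0.0225×1.03) = 3.02 K/W
R_aluminium = L/(kA) = 0.0056/(208×1.03) = 2.614×10^-5 K/W
R_total = 3.021 K/W
Q = ΔT / R_total = 36 / 3.021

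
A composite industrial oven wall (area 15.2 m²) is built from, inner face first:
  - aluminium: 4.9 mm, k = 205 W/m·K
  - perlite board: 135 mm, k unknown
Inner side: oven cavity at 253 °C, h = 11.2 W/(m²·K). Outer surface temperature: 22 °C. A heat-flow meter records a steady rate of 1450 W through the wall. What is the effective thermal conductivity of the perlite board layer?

k ≈ 0.0579 W/(m·K)

Using the resistance-network approach (series):
R_inner film = 1/(h_i·A) = 1/(11.2×15.2) = 0.005874 K/W
R_aluminium = L/(kA) = 0.0049/(205×15.2) = 1.573×10^-6 K/W
Sum of known resistances R_other = 0.005876 K/W
Total R = ΔT/Q = 231/1450 = 0.1593 K/W
R_perlite board = R_total − R_other = 0.1534 K/W
k = L/(R·A) = 0.135/(0.1534×15.2)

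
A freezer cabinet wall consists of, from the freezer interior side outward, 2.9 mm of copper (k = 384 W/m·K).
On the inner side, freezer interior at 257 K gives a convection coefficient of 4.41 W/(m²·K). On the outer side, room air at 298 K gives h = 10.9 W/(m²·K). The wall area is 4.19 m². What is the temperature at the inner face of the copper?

T ≈ 286 K

Treating each layer as a thermal resistance in series:
R_inner film = 1/(h_i·A) = 1/(4.41×4.19) = 0.05412 K/W
R_copper = L/(kA) = 0.0029/(384×4.19) = 1.802×10^-6 K/W
R_outer film = 1/(h_o·A) = 1/(10.9×4.19) = 0.0219 K/W
R_total = 0.07602 K/W;  Q = ΔT/R_total = 41/0.07602 = 539.4 W
T_interface = T_inner + Q·ΣR(inner→interface) = 257 + 539×0.05412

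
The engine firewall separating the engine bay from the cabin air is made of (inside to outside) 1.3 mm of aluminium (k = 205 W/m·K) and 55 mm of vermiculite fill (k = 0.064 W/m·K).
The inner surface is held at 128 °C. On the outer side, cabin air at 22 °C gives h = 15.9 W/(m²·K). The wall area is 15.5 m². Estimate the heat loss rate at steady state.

Q ≈ 1780 W

Model the wall as resistances in series:
R_aluminium = L/(kA) = 0.0013/(205×15.5) = 4.091×10^-7 K/W
R_vermiculite fill = L/(kA) = 0.055/(0.064×15.5) = 0.05544 K/W
R_outer film = 1/(h_o·A) = 1/(15.9×15.5) = 0.004058 K/W
R_total = 0.0595 K/W
Q = ΔT / R_total = 106 / 0.0595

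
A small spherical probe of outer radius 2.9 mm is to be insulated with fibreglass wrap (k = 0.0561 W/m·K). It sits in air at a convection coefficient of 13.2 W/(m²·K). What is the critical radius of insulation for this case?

r_cr ≈ 8.5 mm

For a sphere r_cr = 2k/h = 2×0.0561/13.2
r_cr = 8.5 mm; since the bare radius (2.9 mm) is below r_cr, adding a thin layer of insulation will *increase* heat loss.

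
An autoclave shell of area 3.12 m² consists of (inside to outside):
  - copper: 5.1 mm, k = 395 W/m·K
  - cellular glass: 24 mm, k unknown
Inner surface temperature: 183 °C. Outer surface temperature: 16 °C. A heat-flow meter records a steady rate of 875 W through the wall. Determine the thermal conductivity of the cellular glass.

Series thermal resistances:
R_copper = L/(kA) = 0.0051/(395×3.12) = 4.138×10^-6 K/W
Sum of known resistances R_other = 4.138×10^-6 K/W
Total R = ΔT/Q = 167/875 = 0.1909 K/W
R_cellular glass = R_total − R_other = 0.1909 K/W
k = L/(R·A) = 0.024/(0.1909×3.12)

k ≈ 0.0403 W/(m·K)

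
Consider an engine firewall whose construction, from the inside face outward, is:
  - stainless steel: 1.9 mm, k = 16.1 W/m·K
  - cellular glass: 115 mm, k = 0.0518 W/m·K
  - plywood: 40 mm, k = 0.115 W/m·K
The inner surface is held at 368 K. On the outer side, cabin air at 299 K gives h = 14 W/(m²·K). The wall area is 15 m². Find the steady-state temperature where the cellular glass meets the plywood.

T ≈ 310 K

Series thermal resistances:
R_stainless steel = L/(kA) = 0.0019/(16.1×15) = 7.867×10^-6 K/W
R_cellular glass = L/(kA) = 0.115/(0.0518×15) = 0.148 K/W
R_plywood = L/(kA) = 0.04/(0.115×15) = 0.02319 K/W
R_outer film = 1/(h_o·A) = 1/(14×15) = 0.004762 K/W
R_total = 0.176 K/W;  Q = ΔT/R_total = 69/0.176 = 392.1 W
T_interface = T_inner − Q·ΣR(inner→interface) = 368 − 392×0.148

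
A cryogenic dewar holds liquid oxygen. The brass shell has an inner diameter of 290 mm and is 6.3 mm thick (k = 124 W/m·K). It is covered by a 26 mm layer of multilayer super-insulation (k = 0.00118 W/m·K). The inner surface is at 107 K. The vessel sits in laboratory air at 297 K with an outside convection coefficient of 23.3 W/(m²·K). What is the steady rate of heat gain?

Each spherical layer contributes R = (1/r_i − 1/r_o)/(4πk):
R_brass shell = (1/0.145 − 1/0.1513)/(4π×124) = 1.843×10^-4 K/W
R_multilayer super-insulation = (1/0.1513 − 1/0.1773)/(4π×0.00118) = 65.36 K/W
R_outer film = 1/(h·4πr_o²) = 1/(23.3×4π×0.1773²) = 0.1086 K/W
R_total = 65.47 K/W
Q = ΔT/R_total = 190/65.47

Q ≈ 2.9 W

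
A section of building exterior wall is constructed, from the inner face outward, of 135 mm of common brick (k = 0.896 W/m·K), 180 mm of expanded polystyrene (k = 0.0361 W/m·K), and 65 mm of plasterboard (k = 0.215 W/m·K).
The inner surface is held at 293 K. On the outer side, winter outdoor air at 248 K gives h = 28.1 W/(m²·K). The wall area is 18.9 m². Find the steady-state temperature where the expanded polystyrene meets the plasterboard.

Thermal resistances in series:
R_common brick = L/(kA) = 0.135/(0.896×18.9) = 0.007972 K/W
R_expanded polystyrene = L/(kA) = 0.18/(0.0361×18.9) = 0.2638 K/W
R_plasterboard = L/(kA) = 0.065/(0.215×18.9) = 0.016 K/W
R_outer film = 1/(h_o·A) = 1/(28.1×18.9) = 0.001883 K/W
R_total = 0.2897 K/W;  Q = ΔT/R_total = 45/0.2897 = 155.4 W
T_interface = T_inner − Q·ΣR(inner→interface) = 293 − 155×0.2718

T ≈ 251 K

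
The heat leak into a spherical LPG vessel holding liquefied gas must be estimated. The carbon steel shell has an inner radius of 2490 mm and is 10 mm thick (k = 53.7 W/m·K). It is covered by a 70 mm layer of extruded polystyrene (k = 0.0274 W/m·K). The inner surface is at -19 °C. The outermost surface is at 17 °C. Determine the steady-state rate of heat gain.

Q ≈ 1140 W

Spherical conduction: R = (1/r_in − 1/r_out)/(4πk) per layer; series-sum.
R_carbon steel shell = (1/2.49 − 1/2.5)/(4π×53.7) = 2.381×10^-6 K/W
R_extruded polystyrene = (1/2.5 − 1/2.57)/(4π×0.0274) = 0.03164 K/W
R_total = 0.03164 K/W
Q = ΔT/R_total = 36/0.03164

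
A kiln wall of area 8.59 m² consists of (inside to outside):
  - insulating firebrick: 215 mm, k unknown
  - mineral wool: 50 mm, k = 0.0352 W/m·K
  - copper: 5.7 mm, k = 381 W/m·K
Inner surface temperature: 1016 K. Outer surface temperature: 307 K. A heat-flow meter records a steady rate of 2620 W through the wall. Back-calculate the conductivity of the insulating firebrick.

k ≈ 0.238 W/(m·K)

Treating each layer as a thermal resistance in series:
R_mineral wool = L/(kA) = 0.05/(0.0352×8.59) = 0.1654 K/W
R_copper = L/(kA) = 0.0057/(381×8.59) = 1.742×10^-6 K/W
Sum of known resistances R_other = 0.1654 K/W
Total R = ΔT/Q = 709/2620 = 0.2706 K/W
R_insulating firebrick = R_total − R_other = 0.1052 K/W
k = L/(R·A) = 0.215/(0.1052×8.59)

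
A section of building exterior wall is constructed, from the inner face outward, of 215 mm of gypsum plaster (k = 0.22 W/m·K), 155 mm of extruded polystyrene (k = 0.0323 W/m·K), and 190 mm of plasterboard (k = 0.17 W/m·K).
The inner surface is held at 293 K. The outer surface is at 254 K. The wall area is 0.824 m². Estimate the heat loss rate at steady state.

Q ≈ 4.66 W

Using the resistance-network approach (series):
R_gypsum plaster = L/(kA) = 0.215/(0.22×0.824) = 1.186 K/W
R_extruded polystyrene = L/(kA) = 0.155/(0.0323×0.824) = 5.824 K/W
R_plasterboard = L/(kA) = 0.19/(0.17×0.824) = 1.356 K/W
R_total = 8.366 K/W
Q = ΔT / R_total = 39 / 8.366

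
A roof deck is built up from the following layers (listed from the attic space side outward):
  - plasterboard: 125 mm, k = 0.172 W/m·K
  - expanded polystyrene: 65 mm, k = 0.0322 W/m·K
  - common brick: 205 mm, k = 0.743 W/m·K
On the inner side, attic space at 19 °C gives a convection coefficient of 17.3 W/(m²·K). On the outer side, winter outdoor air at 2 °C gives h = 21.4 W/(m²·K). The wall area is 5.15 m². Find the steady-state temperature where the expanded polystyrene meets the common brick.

T ≈ 3.75 °C

Series thermal resistances:
R_inner film = 1/(h_i·A) = 1/(17.3×5.15) = 0.01122 K/W
R_plasterboard = L/(kA) = 0.125/(0.172×5.15) = 0.1411 K/W
R_expanded polystyrene = L/(kA) = 0.065/(0.0322×5.15) = 0.392 K/W
R_common brick = L/(kA) = 0.205/(0.743×5.15) = 0.05357 K/W
R_outer film = 1/(h_o·A) = 1/(21.4×5.15) = 0.009074 K/W
R_total = 0.607 K/W;  Q = ΔT/R_total = 17/0.607 = 28.01 W
T_interface = T_inner − Q·ΣR(inner→interface) = 19 − 28×0.5443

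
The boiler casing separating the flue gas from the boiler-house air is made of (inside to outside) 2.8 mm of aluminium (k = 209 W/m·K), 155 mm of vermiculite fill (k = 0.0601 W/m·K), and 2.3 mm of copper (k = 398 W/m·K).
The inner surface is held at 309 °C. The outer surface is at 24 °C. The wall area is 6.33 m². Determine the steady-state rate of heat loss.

Q ≈ 700 W

Model the wall as resistances in series:
R_aluminium = L/(kA) = 0.0028/(209×6.33) = 2.116×10^-6 K/W
R_vermiculite fill = L/(kA) = 0.155/(0.0601×6.33) = 0.4074 K/W
R_copper = L/(kA) = 0.0023/(398×6.33) = 9.129×10^-7 K/W
R_total = 0.4074 K/W
Q = ΔT / R_total = 285 / 0.4074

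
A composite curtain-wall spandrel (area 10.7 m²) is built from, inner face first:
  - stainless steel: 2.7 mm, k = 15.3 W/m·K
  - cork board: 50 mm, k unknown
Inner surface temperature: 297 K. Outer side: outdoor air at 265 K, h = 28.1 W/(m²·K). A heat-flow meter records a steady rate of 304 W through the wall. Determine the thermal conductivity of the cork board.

Treating each layer as a thermal resistance in series:
R_stainless steel = L/(kA) = 0.0027/(15.3×10.7) = 1.649×10^-5 K/W
R_outer film = 1/(h_o·A) = 1/(28.1×10.7) = 0.003326 K/W
Sum of known resistances R_other = 0.003342 K/W
Total R = ΔT/Q = 32/304 = 0.1053 K/W
R_cork board = R_total − R_other = 0.1019 K/W
k = L/(R·A) = 0.05/(0.1019×10.7)

k ≈ 0.0458 W/(m·K)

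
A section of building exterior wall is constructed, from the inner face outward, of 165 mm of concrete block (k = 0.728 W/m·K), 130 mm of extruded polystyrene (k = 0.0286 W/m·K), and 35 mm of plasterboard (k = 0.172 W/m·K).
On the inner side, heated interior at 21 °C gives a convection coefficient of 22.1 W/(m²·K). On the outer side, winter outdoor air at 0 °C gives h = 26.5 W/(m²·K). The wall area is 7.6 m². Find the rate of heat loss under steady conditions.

Q ≈ 31.6 W

Treating each layer as a thermal resistance in series:
R_inner film = 1/(h_i·A) = 1/(22.1×7.6) = 0.005954 K/W
R_concrete block = L/(kA) = 0.165/(0.728×7.6) = 0.02982 K/W
R_extruded polystyrene = L/(kA) = 0.13/(0.0286×7.6) = 0.5981 K/W
R_plasterboard = L/(kA) = 0.035/(0.172×7.6) = 0.02677 K/W
R_outer film = 1/(h_o·A) = 1/(26.5×7.6) = 0.004965 K/W
R_total = 0.6656 K/W
Q = ΔT / R_total = 21 / 0.6656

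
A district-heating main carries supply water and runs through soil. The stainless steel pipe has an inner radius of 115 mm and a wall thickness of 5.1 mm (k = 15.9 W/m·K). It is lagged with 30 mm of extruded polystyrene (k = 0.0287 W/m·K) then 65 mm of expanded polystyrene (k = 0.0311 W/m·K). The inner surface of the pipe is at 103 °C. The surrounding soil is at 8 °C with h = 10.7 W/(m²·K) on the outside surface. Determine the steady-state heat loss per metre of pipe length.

For a radial system each layer contributes R = ln(r_out/r_in)/(2πkL); films add R = 1/(hA).
R_stainless steel pipe wall = ln(120.1/115)/(2π×15.9×1) = 4.343×10^-4 K/W
R_extruded polystyrene = ln(150.1/120.1)/(2π×0.0287×1) = 1.237 K/W
R_expanded polystyrene = ln(215.1/150.1)/(2π×0.0311×1) = 1.841 K/W
R_outer film = 1/(h_o·2πr_oL) = 1/(10.7×2π×0.2151×1) = 0.06915 K/W
R_total = 3.147 K/W
Q = ΔT/R_total = 95/3.147

q′ ≈ 30.2 W/m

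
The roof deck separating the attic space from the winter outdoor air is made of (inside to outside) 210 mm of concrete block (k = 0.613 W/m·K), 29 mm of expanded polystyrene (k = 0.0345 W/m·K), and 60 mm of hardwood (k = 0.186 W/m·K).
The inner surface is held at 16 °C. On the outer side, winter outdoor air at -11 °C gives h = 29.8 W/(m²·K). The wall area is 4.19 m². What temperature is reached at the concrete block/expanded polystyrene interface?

T ≈ 9.99 °C

Series thermal resistances:
R_concrete block = L/(kA) = 0.21/(0.613×4.19) = 0.08176 K/W
R_expanded polystyrene = L/(kA) = 0.029/(0.0345×4.19) = 0.2006 K/W
R_hardwood = L/(kA) = 0.06/(0.186×4.19) = 0.07699 K/W
R_outer film = 1/(h_o·A) = 1/(29.8×4.19) = 0.008009 K/W
R_total = 0.3674 K/W;  Q = ΔT/R_total = 27/0.3674 = 73.49 W
T_interface = T_inner − Q·ΣR(inner→interface) = 16 − 73.5×0.08176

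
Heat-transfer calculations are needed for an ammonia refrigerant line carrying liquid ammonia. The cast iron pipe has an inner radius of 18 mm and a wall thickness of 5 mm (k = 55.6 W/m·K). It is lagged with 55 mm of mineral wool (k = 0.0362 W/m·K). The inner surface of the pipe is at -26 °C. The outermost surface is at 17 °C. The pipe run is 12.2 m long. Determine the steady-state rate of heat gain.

Q ≈ 97.7 W

Cylindrical conduction, so R = ln(r₂/r₁)/(2πkL) per layer, in series:
R_cast iron pipe wall = ln(23/18)/(2π×55.6×12.2) = 5.751×10^-5 K/W
R_mineral wool = ln(78/23)/(2π×0.0362×12.2) = 0.4401 K/W
R_total = 0.4401 K/W
Q = ΔT/R_total = 43/0.4401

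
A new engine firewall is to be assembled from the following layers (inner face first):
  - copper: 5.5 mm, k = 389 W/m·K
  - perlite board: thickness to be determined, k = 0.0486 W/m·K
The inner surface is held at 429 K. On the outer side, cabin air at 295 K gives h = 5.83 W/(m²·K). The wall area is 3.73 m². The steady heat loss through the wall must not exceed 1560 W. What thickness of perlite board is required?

Thermal resistances in series:
R_copper = L/(kA) = 0.0055/(389×3.73) = 3.791×10^-6 K/W
R_outer film = 1/(h_o·A) = 1/(5.83×3.73) = 0.04599 K/W
Sum of the known resistances R_other = 0.04599 K/W
Required total resistance R_tot = ΔT/Q_allow = 134/1560 = 0.0859 K/W
R_perlite board = R_tot − R_other = 0.03991 K/W
L = R·k·A = 0.03991×0.0486×3.73

L ≈ 7.23 mm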